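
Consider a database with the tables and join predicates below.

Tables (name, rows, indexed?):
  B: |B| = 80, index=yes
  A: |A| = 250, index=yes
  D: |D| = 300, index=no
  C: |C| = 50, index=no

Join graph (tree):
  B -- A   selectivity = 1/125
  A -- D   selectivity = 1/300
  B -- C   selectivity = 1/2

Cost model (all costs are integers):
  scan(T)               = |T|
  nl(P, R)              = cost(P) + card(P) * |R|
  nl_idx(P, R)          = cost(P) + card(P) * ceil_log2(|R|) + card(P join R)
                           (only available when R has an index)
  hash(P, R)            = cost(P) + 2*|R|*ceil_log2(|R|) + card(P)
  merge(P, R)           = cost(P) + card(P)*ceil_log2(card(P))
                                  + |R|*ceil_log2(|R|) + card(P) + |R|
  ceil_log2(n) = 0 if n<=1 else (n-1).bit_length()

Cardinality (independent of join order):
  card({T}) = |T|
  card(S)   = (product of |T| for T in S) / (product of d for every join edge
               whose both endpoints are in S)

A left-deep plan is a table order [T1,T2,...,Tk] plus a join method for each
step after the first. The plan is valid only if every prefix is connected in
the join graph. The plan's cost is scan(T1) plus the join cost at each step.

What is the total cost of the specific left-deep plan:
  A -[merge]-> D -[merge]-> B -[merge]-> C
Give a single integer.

10180

step 1: scan A: cost=250, card=250
step 2: join D via merge
    card(P join D) = 250*300/(300) = 250
    cost = 250 + 250*8 + 300*9 + 250 + 300 = 5500
step 3: join B via merge
    card(P join B) = 250*80/(125) = 160
    cost = 5500 + 250*8 + 80*7 + 250 + 80 = 8390
step 4: join C via merge
    card(P join C) = 160*50/(2) = 4000
    cost = 8390 + 160*8 + 50*6 + 160 + 50 = 10180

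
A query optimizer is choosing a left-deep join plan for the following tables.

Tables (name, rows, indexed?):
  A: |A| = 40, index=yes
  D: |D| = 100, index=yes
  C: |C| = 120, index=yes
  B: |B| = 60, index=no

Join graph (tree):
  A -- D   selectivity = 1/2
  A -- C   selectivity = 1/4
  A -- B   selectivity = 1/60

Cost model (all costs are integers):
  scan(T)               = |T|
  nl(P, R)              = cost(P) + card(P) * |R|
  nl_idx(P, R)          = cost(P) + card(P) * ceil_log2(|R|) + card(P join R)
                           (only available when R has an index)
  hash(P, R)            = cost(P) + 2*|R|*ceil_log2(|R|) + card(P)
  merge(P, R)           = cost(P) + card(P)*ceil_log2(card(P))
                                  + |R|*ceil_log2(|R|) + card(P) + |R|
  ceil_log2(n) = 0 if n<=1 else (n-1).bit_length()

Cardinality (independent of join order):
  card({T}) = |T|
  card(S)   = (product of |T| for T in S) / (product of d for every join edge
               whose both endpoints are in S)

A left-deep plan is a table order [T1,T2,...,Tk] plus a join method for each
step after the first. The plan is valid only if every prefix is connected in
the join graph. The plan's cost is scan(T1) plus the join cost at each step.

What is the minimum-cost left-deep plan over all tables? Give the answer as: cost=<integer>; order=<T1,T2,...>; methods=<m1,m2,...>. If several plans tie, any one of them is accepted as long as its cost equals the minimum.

cost=4300; order=B,A,C,D; methods=nl_idx,merge,hash

Selinger DP (subsets sized 1..n):
  {A}: scan cost=40, card=40
  {D}: scan cost=100, card=100
  {C}: scan cost=120, card=120
  {B}: scan cost=60, card=60
  {AD}: card=2000; try (A,hash)→680, (D,merge)→1120, (A,merge)→1180, (D,hash)→1480, (D,nl_idx)→2320, (A,nl_idx)→2700 …(+2); best=680 via (A,hash)
  {AC}: card=1200; try (A,hash)→720, (C,merge)→1280, (A,merge)→1360, (C,nl_idx)→1520, (C,hash)→1760, (A,nl_idx)→2040 …(+2); best=720 via (A,hash)
  {AB}: card=40; try (A,nl_idx)→460, (A,hash)→600, (B,merge)→740, (A,merge)→760, (B,hash)→800, (B,nl)→2440 …(+1); best=460 via (A,nl_idx)
  {ACD}: card=60000; try (D,hash)→3320, (C,hash)→4360, (D,merge)→15920, (C,merge)→25640, (D,nl_idx)→69120, (C,nl_idx)→74680 …(+2); best=3320 via (D,hash)
  {ABD}: card=2000; try (D,merge)→1540, (D,hash)→1900, (D,nl_idx)→2740, (B,hash)→3400, (D,nl)→4460, (B,merge)→25100 …(+1); best=1540 via (D,merge)
  {ABC}: card=1200; try (C,merge)→1700, (C,nl_idx)→1940, (C,hash)→2180, (B,hash)→2640, (C,nl)→5260, (B,merge)→15540 …(+1); best=1700 via (C,merge)
  {ABCD}: card=60000; try (D,hash)→4300, (C,hash)→5220, (D,merge)→16900, (C,merge)→26500, (B,hash)→64040, (D,nl_idx)→70100 …(+5); best=4300 via (D,hash)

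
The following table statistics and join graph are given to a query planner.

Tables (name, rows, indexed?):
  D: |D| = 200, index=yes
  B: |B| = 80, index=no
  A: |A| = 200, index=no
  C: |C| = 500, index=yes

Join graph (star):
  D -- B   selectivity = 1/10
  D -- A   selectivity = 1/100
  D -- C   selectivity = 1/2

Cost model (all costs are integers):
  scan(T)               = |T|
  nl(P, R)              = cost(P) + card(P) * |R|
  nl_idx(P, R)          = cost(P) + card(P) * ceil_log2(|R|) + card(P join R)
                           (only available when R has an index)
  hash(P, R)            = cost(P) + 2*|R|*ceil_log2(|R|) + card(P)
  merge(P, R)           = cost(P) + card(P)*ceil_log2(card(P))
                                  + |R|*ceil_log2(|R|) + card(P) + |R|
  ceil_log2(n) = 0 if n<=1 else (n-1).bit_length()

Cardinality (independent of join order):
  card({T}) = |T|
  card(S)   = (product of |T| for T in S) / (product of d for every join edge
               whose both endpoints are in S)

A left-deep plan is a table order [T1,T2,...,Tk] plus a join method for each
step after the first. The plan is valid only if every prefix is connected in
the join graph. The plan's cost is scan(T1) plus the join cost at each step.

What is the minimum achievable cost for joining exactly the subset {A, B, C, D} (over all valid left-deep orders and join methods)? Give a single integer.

15920

Selinger DP over subsets of {A,B,C,D}:
  {D}: scan cost=200, card=200
  {B}: scan cost=80, card=80
  {A}: scan cost=200, card=200
  {C}: scan cost=500, card=500
  {BD}: card=1600; try (B,hash)→1520, (D,nl_idx)→2320, (D,merge)→2520, (B,merge)→2640, (D,hash)→3360, (D,nl)→16080 …(+1); best=1520 via (B,hash)
  {AD}: card=400; try (D,nl_idx)→2200, (D,hash)→3600, (A,hash)→3600, (D,merge)→3800, (A,merge)→3800, (D,nl)→40200 …(+1); best=2200 via (D,nl_idx)
  {CD}: card=50000; try (D,hash)→4200, (C,merge)→7000, (D,merge)→7300, (C,hash)→9400, (C,nl_idx)→52000, (D,nl_idx)→54500 …(+2); best=4200 via (D,hash)
  {ABD}: card=3200; try (B,hash)→3720, (A,hash)→6320, (B,merge)→6840, (A,merge)→22520, (B,nl)→34200, (A,nl)→321520; best=3720 via (B,hash)
  {BCD}: card=400000; try (C,hash)→12120, (C,merge)→25720, (B,hash)→55320, (C,nl_idx)→415920, (C,nl)→801520, (B,merge)→854840 …(+1); best=12120 via (C,hash)
  {ACD}: card=100000; try (C,merge)→11200, (C,hash)→11600, (A,hash)→57400, (C,nl_idx)→105800, (C,nl)→202200, (A,merge)→856000 …(+1); best=11200 via (C,merge)
  {ABCD}: card=800000; try (C,hash)→15920, (C,merge)→50320, (B,hash)→112320, (A,hash)→415320, (C,nl_idx)→832520, (C,nl)→1603720 …(+4); best=15920 via (C,hash)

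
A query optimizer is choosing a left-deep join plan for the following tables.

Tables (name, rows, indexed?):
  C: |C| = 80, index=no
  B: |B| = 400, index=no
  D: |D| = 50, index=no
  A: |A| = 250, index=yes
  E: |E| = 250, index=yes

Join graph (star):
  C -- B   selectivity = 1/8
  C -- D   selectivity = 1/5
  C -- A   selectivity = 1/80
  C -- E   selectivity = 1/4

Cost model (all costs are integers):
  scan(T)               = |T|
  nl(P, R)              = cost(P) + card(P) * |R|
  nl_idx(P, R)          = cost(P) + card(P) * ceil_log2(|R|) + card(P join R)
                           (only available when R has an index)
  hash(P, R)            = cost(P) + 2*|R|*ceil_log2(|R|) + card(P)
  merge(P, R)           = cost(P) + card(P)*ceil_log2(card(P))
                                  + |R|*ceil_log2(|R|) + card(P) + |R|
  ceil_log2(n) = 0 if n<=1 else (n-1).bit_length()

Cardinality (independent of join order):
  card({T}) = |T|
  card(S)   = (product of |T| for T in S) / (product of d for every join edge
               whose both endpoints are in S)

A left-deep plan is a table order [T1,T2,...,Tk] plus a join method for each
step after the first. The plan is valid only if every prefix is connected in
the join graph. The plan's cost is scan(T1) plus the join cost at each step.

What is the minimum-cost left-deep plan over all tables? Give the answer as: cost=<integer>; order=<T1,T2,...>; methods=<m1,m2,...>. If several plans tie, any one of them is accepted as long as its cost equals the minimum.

Selinger DP (subsets sized 1..n):
  {C}: scan cost=80, card=80
  {B}: scan cost=400, card=400
  {D}: scan cost=50, card=50
  {A}: scan cost=250, card=250
  {E}: scan cost=250, card=250
  {BC}: card=4000; try (C,hash)→1920, (B,merge)→4720, (C,merge)→5040, (B,hash)→7360, (B,nl)→32080, (C,nl)→32400; best=1920 via (C,hash)
  {CD}: card=800; try (D,hash)→760, (C,merge)→1040, (D,merge)→1070, (C,hash)→1220, (C,nl)→4050, (D,nl)→4080; best=760 via (D,hash)
  {AC}: card=250; try (A,nl_idx)→970, (C,hash)→1620, (A,merge)→2970, (C,merge)→3140, (A,hash)→4160, (A,nl)→20080 …(+1); best=970 via (A,nl_idx)
  {CE}: card=5000; try (C,hash)→1620, (E,merge)→2970, (C,merge)→3140, (E,hash)→4160, (E,nl_idx)→5720, (E,nl)→20080 …(+1); best=1620 via (C,hash)
  {BCD}: card=40000; try (D,hash)→6520, (B,hash)→8760, (B,merge)→13560, (D,merge)→54270, (D,nl)→201920, (B,nl)→320760; best=6520 via (D,hash)
  {ABC}: card=12500; try (B,merge)→7220, (B,hash)→8420, (A,hash)→9920, (A,nl_idx)→46420, (A,merge)→56170, (B,nl)→100970 …(+1); best=7220 via (B,merge)
  {BCE}: card=250000; try (E,hash)→9920, (B,hash)→13820, (E,merge)→56170, (B,merge)→75620, (E,nl_idx)→283920, (E,nl)→1001920 …(+1); best=9920 via (E,hash)
  {ACD}: card=2500; try (D,hash)→1820, (D,merge)→3570, (A,hash)→5560, (A,nl_idx)→9660, (A,merge)→11810, (D,nl)→13470 …(+1); best=1820 via (D,hash)
  {CDE}: card=50000; try (E,hash)→5560, (D,hash)→7220, (E,merge)→11810, (E,nl_idx)→57160, (D,merge)→71970, (E,nl)→200760 …(+1); best=5560 via (E,hash)
  {ACE}: card=15625; try (E,hash)→5220, (E,merge)→5470, (A,hash)→10620, (E,nl_idx)→18595, (A,nl_idx)→57245, (E,nl)→63470 …(+2); best=5220 via (E,hash)
  {ABCD}: card=125000; try (B,hash)→11520, (D,hash)→20320, (B,merge)→38320, (A,hash)→50520, (D,merge)→195070, (A,nl_idx)→451520 …(+4); best=11520 via (B,hash)
  {BCDE}: card=2500000; try (E,hash)→50520, (B,hash)→62760, (D,hash)→260520, (E,merge)→688770, (B,merge)→859560, (E,nl_idx)→2826520 …(+4); best=50520 via (E,hash)
  {ABCE}: card=781250; try (E,hash)→23720, (B,hash)→28045, (E,merge)→196970, (B,merge)→243595, (A,hash)→263920, (E,nl_idx)→888470 …(+5); best=23720 via (E,hash)
  {ACDE}: card=156250; try (E,hash)→8320, (D,hash)→21445, (E,merge)→36570, (A,hash)→59560, (E,nl_idx)→178070, (D,merge)→239945 …(+5); best=8320 via (E,hash)
  {ABCDE}: card=7812500; try (E,hash)→140520, (B,hash)→171770, (D,hash)→805570, (E,merge)→2263770, (A,hash)→2554520, (B,merge)→2981070 …(+8); best=140520 via (E,hash)

cost=140520; order=C,A,D,B,E; methods=nl_idx,hash,hash,hash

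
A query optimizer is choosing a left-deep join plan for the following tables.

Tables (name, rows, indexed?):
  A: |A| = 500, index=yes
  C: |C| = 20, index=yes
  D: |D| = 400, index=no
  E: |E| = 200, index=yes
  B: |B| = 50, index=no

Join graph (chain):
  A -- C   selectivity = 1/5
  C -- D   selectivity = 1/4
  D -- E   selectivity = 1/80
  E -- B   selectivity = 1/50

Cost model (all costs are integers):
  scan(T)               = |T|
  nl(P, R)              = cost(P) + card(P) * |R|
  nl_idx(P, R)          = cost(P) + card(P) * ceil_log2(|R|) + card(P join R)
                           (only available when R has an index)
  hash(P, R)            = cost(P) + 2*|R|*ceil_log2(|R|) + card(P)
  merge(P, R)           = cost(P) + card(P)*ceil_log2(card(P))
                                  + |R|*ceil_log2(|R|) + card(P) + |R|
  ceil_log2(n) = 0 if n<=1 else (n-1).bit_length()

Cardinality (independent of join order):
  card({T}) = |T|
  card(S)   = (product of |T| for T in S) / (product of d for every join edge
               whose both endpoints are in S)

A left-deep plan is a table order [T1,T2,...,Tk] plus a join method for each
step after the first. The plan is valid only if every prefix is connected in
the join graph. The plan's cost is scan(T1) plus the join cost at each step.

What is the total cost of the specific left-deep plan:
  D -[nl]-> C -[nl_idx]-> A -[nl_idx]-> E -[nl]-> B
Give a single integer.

27326400

step 1: scan D: cost=400, card=400
step 2: join C via nl
    card(P join C) = 400*20/(4) = 2000
    cost = 400 + 400*20 = 8400
step 3: join A via nl_idx
    card(P join A) = 2000*500/(5) = 200000
    cost = 8400 + 2000*9 + 200000 = 226400
step 4: join E via nl_idx
    card(P join E) = 200000*200/(80) = 500000
    cost = 226400 + 200000*8 + 500000 = 2326400
step 5: join B via nl
    card(P join B) = 500000*50/(50) = 500000
    cost = 2326400 + 500000*50 = 27326400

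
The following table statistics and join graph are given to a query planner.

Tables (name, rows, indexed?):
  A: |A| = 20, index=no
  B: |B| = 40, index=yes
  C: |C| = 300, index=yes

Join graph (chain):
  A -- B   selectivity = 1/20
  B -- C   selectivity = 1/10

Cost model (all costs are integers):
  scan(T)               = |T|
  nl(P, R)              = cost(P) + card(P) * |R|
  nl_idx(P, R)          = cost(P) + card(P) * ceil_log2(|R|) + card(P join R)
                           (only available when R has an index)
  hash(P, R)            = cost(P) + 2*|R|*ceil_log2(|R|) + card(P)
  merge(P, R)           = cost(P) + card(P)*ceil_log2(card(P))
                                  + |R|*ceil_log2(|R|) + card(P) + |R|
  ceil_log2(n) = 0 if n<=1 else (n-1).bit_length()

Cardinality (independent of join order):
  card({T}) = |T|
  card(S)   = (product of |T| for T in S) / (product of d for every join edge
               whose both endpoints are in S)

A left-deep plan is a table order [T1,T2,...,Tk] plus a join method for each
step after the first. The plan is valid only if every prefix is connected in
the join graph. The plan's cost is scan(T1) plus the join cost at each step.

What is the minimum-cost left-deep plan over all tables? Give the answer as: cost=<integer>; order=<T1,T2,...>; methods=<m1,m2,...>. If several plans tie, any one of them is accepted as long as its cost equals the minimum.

cost=1740; order=A,B,C; methods=nl_idx,nl_idx

Selinger DP (subsets sized 1..n):
  {A}: scan cost=20, card=20
  {B}: scan cost=40, card=40
  {C}: scan cost=300, card=300
  {AB}: card=40; try (B,nl_idx)→180, (A,hash)→280, (B,merge)→420, (A,merge)→440, (B,hash)→520, (B,nl)→820 …(+1); best=180 via (B,nl_idx)
  {BC}: card=1200; try (B,hash)→1080, (C,nl_idx)→1600, (B,nl_idx)→3300, (C,merge)→3320, (B,merge)→3580, (C,hash)→5480 …(+2); best=1080 via (B,hash)
  {ABC}: card=1200; try (C,nl_idx)→1740, (A,hash)→2480, (C,merge)→3460, (C,hash)→5620, (C,nl)→12180, (A,merge)→15600 …(+1); best=1740 via (C,nl_idx)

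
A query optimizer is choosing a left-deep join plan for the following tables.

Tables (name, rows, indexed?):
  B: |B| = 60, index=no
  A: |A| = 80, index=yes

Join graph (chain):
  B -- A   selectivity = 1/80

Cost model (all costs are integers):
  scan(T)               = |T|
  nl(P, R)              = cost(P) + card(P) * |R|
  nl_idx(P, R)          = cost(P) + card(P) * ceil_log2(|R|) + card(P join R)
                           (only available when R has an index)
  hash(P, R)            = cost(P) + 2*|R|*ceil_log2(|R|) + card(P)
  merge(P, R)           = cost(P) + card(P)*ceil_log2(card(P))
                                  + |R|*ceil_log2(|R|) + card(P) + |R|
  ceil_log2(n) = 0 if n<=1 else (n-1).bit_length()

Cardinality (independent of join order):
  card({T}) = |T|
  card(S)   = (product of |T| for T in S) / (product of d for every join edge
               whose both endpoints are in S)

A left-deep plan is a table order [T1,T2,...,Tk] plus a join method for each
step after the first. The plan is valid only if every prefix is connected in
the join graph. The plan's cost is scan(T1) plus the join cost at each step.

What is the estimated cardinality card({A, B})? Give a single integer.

60

Tables in S: A(80), B(60)
Edges inside S: B-A(d=80)
numerator = 80 * 60 = 4800
denominator = 80 = 80
card(S) = 4800 / 80 = 60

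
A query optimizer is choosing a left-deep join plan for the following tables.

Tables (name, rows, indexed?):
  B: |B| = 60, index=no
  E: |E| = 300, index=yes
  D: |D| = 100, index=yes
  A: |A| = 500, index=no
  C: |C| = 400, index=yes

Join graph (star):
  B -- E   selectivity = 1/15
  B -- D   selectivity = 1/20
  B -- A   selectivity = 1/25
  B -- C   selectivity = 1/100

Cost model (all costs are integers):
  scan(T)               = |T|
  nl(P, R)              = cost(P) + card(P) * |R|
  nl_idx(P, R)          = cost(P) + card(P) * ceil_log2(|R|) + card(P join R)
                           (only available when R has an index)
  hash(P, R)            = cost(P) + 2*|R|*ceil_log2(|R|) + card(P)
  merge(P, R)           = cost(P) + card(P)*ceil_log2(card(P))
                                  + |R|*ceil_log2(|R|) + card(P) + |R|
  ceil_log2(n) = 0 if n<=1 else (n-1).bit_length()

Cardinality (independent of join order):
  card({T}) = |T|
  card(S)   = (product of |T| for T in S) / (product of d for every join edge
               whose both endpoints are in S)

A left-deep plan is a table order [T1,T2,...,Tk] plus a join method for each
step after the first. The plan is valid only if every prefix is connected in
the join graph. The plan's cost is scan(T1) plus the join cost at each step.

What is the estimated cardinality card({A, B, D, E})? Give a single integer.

Tables in S: A(500), B(60), D(100), E(300)
Edges inside S: B-E(d=15), B-D(d=20), B-A(d=25)
numerator = 500 * 60 * 100 * 300 = 900000000
denominator = 15 * 20 * 25 = 7500
card(S) = 900000000 / 7500 = 120000

120000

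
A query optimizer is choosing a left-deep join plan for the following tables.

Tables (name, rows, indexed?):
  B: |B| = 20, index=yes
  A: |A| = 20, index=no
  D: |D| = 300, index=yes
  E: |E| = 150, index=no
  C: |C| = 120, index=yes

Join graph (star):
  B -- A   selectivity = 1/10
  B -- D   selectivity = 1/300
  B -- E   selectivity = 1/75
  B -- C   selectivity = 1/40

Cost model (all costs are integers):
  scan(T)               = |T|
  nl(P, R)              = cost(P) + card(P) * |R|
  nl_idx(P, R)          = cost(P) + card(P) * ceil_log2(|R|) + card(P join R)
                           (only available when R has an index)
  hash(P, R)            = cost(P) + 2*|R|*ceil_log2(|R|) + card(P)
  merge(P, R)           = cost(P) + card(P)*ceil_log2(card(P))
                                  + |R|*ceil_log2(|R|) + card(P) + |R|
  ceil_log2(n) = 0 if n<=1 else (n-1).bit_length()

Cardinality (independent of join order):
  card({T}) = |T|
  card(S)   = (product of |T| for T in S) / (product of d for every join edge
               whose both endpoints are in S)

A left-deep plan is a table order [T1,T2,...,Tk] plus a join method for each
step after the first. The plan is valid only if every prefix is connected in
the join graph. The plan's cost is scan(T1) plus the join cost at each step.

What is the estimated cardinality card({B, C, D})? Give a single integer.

Tables in S: B(20), C(120), D(300)
Edges inside S: B-D(d=300), B-C(d=40)
numerator = 20 * 120 * 300 = 720000
denominator = 300 * 40 = 12000
card(S) = 720000 / 12000 = 60

60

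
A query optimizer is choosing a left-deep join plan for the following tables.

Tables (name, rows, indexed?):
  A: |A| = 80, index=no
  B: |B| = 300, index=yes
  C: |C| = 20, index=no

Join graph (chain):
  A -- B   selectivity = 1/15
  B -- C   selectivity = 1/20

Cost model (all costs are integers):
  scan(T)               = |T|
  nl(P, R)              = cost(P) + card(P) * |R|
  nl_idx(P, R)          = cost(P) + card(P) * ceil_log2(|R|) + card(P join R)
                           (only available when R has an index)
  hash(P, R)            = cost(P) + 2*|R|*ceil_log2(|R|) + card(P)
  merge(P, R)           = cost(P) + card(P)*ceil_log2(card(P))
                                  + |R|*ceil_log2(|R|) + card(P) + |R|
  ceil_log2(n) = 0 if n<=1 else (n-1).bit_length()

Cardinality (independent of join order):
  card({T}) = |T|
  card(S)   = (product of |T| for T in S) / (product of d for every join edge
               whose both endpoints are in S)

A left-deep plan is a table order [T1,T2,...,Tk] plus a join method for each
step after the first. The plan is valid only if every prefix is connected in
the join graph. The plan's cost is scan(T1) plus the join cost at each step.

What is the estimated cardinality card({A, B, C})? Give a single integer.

Tables in S: A(80), B(300), C(20)
Edges inside S: A-B(d=15), B-C(d=20)
numerator = 80 * 300 * 20 = 480000
denominator = 15 * 20 = 300
card(S) = 480000 / 300 = 1600

1600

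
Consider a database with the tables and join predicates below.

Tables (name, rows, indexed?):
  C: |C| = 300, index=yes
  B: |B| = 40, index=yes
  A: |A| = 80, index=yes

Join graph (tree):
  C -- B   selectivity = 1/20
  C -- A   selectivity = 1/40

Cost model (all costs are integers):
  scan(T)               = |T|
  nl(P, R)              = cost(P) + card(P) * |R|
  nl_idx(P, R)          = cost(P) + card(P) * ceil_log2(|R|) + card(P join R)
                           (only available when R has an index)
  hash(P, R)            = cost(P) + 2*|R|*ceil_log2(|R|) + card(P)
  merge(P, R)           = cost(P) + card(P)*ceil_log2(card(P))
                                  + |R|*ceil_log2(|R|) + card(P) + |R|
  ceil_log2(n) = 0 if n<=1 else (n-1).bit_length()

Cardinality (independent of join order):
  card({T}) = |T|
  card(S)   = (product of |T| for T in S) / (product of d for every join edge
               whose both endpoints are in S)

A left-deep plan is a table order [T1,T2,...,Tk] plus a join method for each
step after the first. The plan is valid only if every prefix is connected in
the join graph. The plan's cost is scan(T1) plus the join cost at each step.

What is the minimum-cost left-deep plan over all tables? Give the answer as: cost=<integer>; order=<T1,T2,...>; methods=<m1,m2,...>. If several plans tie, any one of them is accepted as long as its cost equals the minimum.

Selinger DP (subsets sized 1..n):
  {C}: scan cost=300, card=300
  {B}: scan cost=40, card=40
  {A}: scan cost=80, card=80
  {BC}: card=600; try (C,nl_idx)→1000, (B,hash)→1080, (B,nl_idx)→2700, (C,merge)→3320, (B,merge)→3580, (C,hash)→5480 …(+2); best=1000 via (C,nl_idx)
  {AC}: card=600; try (C,nl_idx)→1400, (A,hash)→1720, (A,nl_idx)→3000, (C,merge)→3720, (A,merge)→3940, (C,hash)→5560 …(+2); best=1400 via (C,nl_idx)
  {ABC}: card=1200; try (B,hash)→2480, (A,hash)→2720, (B,nl_idx)→6200, (A,nl_idx)→6400, (A,merge)→8240, (B,merge)→8280 …(+2); best=2480 via (B,hash)

cost=2480; order=A,C,B; methods=nl_idx,hash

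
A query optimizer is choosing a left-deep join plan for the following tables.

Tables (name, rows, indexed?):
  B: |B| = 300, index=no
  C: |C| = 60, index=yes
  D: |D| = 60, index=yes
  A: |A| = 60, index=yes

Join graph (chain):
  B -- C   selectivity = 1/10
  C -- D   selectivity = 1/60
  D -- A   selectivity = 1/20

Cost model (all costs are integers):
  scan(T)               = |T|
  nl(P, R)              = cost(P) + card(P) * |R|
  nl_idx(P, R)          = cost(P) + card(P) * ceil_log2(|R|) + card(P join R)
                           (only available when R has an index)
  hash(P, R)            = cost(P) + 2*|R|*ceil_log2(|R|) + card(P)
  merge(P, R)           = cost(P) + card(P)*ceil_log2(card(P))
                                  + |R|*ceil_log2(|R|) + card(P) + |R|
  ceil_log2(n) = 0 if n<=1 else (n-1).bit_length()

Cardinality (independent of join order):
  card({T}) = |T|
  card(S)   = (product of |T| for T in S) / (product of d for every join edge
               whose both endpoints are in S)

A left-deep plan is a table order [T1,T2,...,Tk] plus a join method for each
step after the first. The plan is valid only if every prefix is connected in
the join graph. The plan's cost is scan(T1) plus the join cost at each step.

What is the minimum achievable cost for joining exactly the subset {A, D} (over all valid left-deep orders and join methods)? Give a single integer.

600

Selinger DP over subsets of {A,D}:
  {D}: scan cost=60, card=60
  {A}: scan cost=60, card=60
  {AD}: card=180; try (D,nl_idx)→600, (A,nl_idx)→600, (D,hash)→840, (A,hash)→840, (D,merge)→900, (A,merge)→900 …(+2); best=600 via (D,nl_idx)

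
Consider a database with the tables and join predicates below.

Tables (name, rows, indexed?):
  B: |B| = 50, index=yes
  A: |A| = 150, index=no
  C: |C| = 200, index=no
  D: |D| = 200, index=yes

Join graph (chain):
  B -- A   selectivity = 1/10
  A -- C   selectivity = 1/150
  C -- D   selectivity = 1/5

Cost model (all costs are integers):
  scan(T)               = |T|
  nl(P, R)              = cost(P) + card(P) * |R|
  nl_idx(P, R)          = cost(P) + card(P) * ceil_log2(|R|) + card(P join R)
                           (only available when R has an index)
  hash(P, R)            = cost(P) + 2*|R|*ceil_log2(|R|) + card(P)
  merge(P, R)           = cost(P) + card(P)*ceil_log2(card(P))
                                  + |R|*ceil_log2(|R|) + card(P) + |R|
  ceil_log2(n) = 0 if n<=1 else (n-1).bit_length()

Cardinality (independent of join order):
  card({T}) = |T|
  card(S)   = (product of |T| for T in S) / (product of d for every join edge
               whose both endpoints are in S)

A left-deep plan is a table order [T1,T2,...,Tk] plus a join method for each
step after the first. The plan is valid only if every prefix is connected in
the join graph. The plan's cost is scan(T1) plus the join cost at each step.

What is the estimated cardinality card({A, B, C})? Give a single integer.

Tables in S: A(150), B(50), C(200)
Edges inside S: B-A(d=10), A-C(d=150)
numerator = 150 * 50 * 200 = 1500000
denominator = 10 * 150 = 1500
card(S) = 1500000 / 1500 = 1000

1000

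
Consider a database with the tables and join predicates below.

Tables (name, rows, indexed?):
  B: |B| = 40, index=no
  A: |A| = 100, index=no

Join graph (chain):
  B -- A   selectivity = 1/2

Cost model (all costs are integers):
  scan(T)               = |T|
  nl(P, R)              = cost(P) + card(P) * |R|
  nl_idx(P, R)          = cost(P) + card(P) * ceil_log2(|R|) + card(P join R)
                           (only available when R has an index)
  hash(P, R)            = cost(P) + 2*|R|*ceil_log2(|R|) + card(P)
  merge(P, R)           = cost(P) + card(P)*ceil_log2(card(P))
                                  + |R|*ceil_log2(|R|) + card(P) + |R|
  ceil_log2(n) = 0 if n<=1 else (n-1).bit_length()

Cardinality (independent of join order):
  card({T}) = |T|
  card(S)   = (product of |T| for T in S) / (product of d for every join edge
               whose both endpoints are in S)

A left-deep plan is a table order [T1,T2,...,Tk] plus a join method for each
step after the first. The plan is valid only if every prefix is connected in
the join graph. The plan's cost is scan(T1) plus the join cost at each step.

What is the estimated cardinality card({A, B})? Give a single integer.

Tables in S: A(100), B(40)
Edges inside S: B-A(d=2)
numerator = 100 * 40 = 4000
denominator = 2 = 2
card(S) = 4000 / 2 = 2000

2000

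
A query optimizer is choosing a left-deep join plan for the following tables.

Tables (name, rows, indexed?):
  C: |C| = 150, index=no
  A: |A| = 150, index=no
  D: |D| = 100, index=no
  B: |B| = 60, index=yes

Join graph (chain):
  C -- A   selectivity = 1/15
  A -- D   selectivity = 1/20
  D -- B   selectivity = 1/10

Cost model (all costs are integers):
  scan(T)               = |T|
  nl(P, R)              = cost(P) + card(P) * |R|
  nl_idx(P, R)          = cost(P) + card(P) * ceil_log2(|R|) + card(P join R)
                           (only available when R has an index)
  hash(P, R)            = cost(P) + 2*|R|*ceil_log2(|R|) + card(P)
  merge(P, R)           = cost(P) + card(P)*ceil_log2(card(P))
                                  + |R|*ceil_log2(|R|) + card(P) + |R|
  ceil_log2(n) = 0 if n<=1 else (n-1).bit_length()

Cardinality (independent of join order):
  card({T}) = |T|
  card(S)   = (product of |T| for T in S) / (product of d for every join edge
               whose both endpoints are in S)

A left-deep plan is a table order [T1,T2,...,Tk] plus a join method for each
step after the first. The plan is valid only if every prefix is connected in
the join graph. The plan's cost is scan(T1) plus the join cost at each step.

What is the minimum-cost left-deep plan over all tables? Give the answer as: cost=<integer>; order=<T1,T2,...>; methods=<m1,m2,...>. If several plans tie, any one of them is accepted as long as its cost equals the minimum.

Selinger DP (subsets sized 1..n):
  {C}: scan cost=150, card=150
  {A}: scan cost=150, card=150
  {D}: scan cost=100, card=100
  {B}: scan cost=60, card=60
  {AC}: card=1500; try (C,hash)→2700, (A,hash)→2700, (C,merge)→2850, (A,merge)→2850, (C,nl)→22650, (A,nl)→22650; best=2700 via (C,hash)
  {AD}: card=750; try (D,hash)→1700, (A,merge)→2250, (D,merge)→2300, (A,hash)→2600, (A,nl)→15100, (D,nl)→15150; best=1700 via (D,hash)
  {BD}: card=600; try (B,hash)→920, (D,merge)→1280, (B,nl_idx)→1300, (B,merge)→1320, (D,hash)→1520, (D,nl)→6060 …(+1); best=920 via (B,hash)
  {ACD}: card=7500; try (C,hash)→4850, (D,hash)→5600, (C,merge)→11300, (D,merge)→21500, (C,nl)→114200, (D,nl)→152700; best=4850 via (C,hash)
  {ABD}: card=4500; try (B,hash)→3170, (A,hash)→3920, (A,merge)→8870, (B,merge)→10370, (B,nl_idx)→10700, (B,nl)→46700 …(+1); best=3170 via (B,hash)
  {ABCD}: card=45000; try (C,hash)→10070, (B,hash)→13070, (C,merge)→67520, (B,nl_idx)→94850, (B,merge)→110270, (B,nl)→454850 …(+1); best=10070 via (C,hash)

cost=10070; order=A,D,B,C; methods=hash,hash,hash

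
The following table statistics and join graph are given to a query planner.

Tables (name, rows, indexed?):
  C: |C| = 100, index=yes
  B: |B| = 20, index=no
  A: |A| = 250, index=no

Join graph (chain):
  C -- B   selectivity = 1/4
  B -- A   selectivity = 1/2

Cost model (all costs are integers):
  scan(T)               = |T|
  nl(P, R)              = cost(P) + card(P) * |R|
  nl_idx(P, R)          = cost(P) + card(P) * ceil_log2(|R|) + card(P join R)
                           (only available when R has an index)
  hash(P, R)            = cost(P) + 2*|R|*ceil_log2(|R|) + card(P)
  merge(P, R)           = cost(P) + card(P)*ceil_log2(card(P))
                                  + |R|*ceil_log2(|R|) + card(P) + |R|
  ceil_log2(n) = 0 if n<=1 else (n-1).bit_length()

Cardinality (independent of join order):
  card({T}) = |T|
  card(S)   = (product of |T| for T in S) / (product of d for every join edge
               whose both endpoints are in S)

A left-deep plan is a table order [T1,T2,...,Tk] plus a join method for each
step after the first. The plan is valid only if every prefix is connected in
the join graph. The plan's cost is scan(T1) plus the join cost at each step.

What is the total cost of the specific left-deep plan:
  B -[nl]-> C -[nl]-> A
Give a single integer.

127020

step 1: scan B: cost=20, card=20
step 2: join C via nl
    card(P join C) = 20*100/(4) = 500
    cost = 20 + 20*100 = 2020
step 3: join A via nl
    card(P join A) = 500*250/(2) = 62500
    cost = 2020 + 500*250 = 127020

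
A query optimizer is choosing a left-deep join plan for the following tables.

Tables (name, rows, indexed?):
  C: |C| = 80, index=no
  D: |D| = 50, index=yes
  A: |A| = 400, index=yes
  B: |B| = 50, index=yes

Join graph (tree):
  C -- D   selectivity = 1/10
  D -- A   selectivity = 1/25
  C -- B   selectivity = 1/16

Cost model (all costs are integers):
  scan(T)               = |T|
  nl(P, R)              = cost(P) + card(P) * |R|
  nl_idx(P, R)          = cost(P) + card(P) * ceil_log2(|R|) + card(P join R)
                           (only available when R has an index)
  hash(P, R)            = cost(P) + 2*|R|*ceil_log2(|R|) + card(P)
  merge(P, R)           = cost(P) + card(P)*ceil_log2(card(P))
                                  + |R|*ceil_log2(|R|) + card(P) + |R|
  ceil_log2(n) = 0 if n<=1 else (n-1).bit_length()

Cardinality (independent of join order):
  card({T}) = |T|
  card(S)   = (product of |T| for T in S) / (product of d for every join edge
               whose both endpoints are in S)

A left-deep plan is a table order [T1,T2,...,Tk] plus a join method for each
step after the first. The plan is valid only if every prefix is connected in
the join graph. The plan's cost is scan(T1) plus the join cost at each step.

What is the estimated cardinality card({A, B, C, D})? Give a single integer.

20000

Tables in S: A(400), B(50), C(80), D(50)
Edges inside S: C-D(d=10), D-A(d=25), C-B(d=16)
numerator = 400 * 50 * 80 * 50 = 80000000
denominator = 10 * 25 * 16 = 4000
card(S) = 80000000 / 4000 = 20000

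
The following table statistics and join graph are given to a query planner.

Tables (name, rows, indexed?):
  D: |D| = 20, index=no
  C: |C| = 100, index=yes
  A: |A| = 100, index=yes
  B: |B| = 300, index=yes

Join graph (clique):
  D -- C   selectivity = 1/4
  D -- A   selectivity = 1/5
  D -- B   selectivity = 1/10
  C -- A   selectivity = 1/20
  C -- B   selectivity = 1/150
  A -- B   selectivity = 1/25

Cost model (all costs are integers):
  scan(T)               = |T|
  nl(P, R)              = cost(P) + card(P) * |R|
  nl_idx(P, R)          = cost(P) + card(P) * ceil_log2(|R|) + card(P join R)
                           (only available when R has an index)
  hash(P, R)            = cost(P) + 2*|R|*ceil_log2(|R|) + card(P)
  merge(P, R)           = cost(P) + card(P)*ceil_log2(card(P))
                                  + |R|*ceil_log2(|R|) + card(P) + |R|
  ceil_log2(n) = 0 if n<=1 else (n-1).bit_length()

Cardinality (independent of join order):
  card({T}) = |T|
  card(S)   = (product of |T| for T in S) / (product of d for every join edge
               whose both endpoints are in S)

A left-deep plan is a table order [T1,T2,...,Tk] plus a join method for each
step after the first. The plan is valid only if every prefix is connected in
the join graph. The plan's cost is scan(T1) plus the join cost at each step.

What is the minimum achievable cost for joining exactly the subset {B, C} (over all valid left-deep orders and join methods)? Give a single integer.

1200

Selinger DP over subsets of {B,C}:
  {C}: scan cost=100, card=100
  {B}: scan cost=300, card=300
  {BC}: card=200; try (B,nl_idx)→1200, (C,hash)→2000, (C,nl_idx)→2600, (B,merge)→3900, (C,merge)→4100, (B,hash)→5600 …(+2); best=1200 via (B,nl_idx)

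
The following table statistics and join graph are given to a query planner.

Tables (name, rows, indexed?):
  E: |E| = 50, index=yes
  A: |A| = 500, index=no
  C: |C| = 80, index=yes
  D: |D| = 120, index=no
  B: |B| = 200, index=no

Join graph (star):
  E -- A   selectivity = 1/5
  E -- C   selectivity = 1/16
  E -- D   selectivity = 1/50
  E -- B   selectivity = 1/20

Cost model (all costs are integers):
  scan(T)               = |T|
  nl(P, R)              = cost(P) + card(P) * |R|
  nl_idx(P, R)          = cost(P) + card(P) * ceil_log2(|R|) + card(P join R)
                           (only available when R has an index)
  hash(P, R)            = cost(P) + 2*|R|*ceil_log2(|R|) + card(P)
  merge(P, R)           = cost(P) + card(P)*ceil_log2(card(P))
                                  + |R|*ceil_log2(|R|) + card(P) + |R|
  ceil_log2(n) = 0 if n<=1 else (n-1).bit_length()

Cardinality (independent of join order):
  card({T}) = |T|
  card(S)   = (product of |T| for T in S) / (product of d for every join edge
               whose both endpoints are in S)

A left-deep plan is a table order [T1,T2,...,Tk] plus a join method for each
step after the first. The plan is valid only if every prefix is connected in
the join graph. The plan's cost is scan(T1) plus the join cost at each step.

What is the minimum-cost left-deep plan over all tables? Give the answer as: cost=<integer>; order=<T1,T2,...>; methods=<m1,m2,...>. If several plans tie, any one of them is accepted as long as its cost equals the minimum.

Selinger DP (subsets sized 1..n):
  {E}: scan cost=50, card=50
  {A}: scan cost=500, card=500
  {C}: scan cost=80, card=80
  {D}: scan cost=120, card=120
  {B}: scan cost=200, card=200
  {AE}: card=5000; try (E,hash)→1600, (A,merge)→5400, (E,merge)→5850, (E,nl_idx)→8500, (A,hash)→9100, (A,nl)→25050 …(+1); best=1600 via (E,hash)
  {CE}: card=250; try (C,nl_idx)→650, (E,hash)→760, (E,nl_idx)→810, (C,merge)→1040, (E,merge)→1070, (C,hash)→1220 …(+2); best=650 via (C,nl_idx)
  {DE}: card=120; try (E,hash)→840, (E,nl_idx)→960, (D,merge)→1360, (E,merge)→1430, (D,hash)→1780, (D,nl)→6050 …(+1); best=840 via (E,hash)
  {BE}: card=500; try (E,hash)→1000, (E,nl_idx)→1900, (B,merge)→2200, (E,merge)→2350, (B,hash)→3300, (B,nl)→10050 …(+1); best=1000 via (E,hash)
  {ACE}: card=25000; try (C,hash)→7720, (A,merge)→7900, (A,hash)→9900, (C,nl_idx)→61600, (C,merge)→72240, (A,nl)→125650 …(+1); best=7720 via (C,hash)
  {ADE}: card=12000; try (A,merge)→6800, (D,hash)→8280, (A,hash)→9960, (A,nl)→60840, (D,merge)→72560, (D,nl)→601600; best=6800 via (A,merge)
  {ABE}: card=50000; try (B,hash)→9800, (A,hash)→10500, (A,merge)→11000, (B,merge)→73400, (A,nl)→251000, (B,nl)→1001600; best=9800 via (B,hash)
  {CDE}: card=600; try (C,hash)→2080, (C,nl_idx)→2280, (C,merge)→2440, (D,hash)→2580, (D,merge)→3860, (C,nl)→10440 …(+1); best=2080 via (C,hash)
  {BCE}: card=2500; try (C,hash)→2620, (B,hash)→4100, (B,merge)→4700, (C,merge)→6640, (C,nl_idx)→7000, (C,nl)→41000 …(+1); best=2620 via (C,hash)
  {BDE}: card=1200; try (D,hash)→3180, (B,merge)→3600, (B,hash)→4160, (D,merge)→6960, (B,nl)→24840, (D,nl)→61000; best=3180 via (D,hash)
  {ACDE}: card=60000; try (A,hash)→11680, (A,merge)→13680, (C,hash)→19920, (D,hash)→34400, (C,nl_idx)→150800, (C,merge)→187440 …(+4); best=11680 via (A,hash)
  {ABCE}: card=250000; try (A,hash)→14120, (B,hash)→35920, (A,merge)→40120, (C,hash)→60920, (B,merge)→409520, (C,nl_idx)→609800 …(+4); best=14120 via (A,hash)
  {ABDE}: card=120000; try (A,hash)→13380, (B,hash)→22000, (A,merge)→22580, (D,hash)→61480, (B,merge)→188600, (A,nl)→603180 …(+3); best=13380 via (A,hash)
  {BCDE}: card=6000; try (C,hash)→5500, (B,hash)→5880, (D,hash)→6800, (B,merge)→10480, (C,nl_idx)→17580, (C,merge)→18220 …(+4); best=5500 via (C,hash)
  {ABCDE}: card=600000; try (A,hash)→20500, (B,hash)→74880, (A,merge)→94500, (C,hash)→134500, (D,hash)→265800, (B,merge)→1033480 …(+7); best=20500 via (A,hash)

cost=20500; order=B,E,D,C,A; methods=hash,hash,hash,hash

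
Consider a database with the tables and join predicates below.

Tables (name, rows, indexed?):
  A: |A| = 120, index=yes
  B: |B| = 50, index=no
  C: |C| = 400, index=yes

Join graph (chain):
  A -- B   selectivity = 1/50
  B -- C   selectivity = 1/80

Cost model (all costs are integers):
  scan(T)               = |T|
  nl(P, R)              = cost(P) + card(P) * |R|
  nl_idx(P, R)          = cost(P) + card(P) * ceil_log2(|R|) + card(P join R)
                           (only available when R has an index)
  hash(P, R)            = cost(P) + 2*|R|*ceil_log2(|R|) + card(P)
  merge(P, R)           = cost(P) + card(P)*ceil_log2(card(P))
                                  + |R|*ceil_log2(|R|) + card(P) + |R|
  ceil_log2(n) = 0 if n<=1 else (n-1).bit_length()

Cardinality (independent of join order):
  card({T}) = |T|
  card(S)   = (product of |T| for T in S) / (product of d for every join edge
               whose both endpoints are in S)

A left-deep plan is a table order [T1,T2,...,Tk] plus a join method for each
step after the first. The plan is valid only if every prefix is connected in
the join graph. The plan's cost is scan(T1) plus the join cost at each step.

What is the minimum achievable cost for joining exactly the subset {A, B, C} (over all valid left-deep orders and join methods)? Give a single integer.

2200

Selinger DP over subsets of {A,B,C}:
  {A}: scan cost=120, card=120
  {B}: scan cost=50, card=50
  {C}: scan cost=400, card=400
  {AB}: card=120; try (A,nl_idx)→520, (B,hash)→840, (A,merge)→1360, (B,merge)→1430, (A,hash)→1780, (A,nl)→6050 …(+1); best=520 via (A,nl_idx)
  {BC}: card=250; try (C,nl_idx)→750, (B,hash)→1400, (C,merge)→4400, (B,merge)→4750, (C,hash)→7300, (C,nl)→20050 …(+1); best=750 via (C,nl_idx)
  {ABC}: card=600; try (C,nl_idx)→2200, (A,hash)→2680, (A,nl_idx)→3100, (A,merge)→3960, (C,merge)→5480, (C,hash)→7840 …(+2); best=2200 via (C,nl_idx)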